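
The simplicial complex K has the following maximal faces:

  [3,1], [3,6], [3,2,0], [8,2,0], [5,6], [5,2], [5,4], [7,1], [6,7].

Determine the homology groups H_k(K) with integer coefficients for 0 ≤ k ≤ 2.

Fix the vertex order 0 < 1 < 2 < 3 < 4 < 5 < 6 < 7 < 8 and write every simplex with vertices in increasing order. Then dim K = 2 and the simplices of K are:

  0-simplices (9): [0], [1], [2], [3], [4], [5], [6], [7], [8]
  1-simplices (12): [0,2], [0,3], [0,8], [1,3], [1,7], [2,3], [2,5], [2,8], [3,6], [4,5], [5,6], [6,7]
  2-simplices (2): [0,2,3], [0,2,8]

Hence C_0 ≅ Z^9, C_1 ≅ Z^12, C_2 ≅ Z^2.

Boundary ∂_1: C_1 → C_0 is given by ∂[p,q] = [q] − [p]. For instance
  ∂[1,7] = [7] − [1].
The resulting 9×12 matrix has rank 8, and its Smith normal form has invariant factors (1,1,1,1,1,1,1,1).

∂_2: C_2 → C_1 acts by ∂[p,q,r] = [q,r] − [p,r] + [p,q]. For instance
  ∂[0,2,8] = [2,8] − [0,8] + [0,2],
  ∂[0,2,3] = [2,3] − [0,3] + [0,2].
This gives a 12×2 integer matrix of rank 2; reducing to Smith normal form yields diagonal entries (1,1).

From H_k ≅ ker(∂_k) / im(∂_{k+1}) we obtain:

  H_0: rank C_0 − rank ∂_1 = 9 − 8 = 1, and the invariant factors of ∂_1 are all 1, so H_0 = Z.
  H_1: rank ker ∂_1 − rank ∂_2 = (12 − 8) − 2 = 2, and the invariant factors of ∂_2 are all 1, so H_1 = Z^2.
  H_2: rank ker ∂_2 − rank ∂_3 = (2 − 2) − 0 = 0, and there is no ∂_3, so H_2 = 0.

As a check, the Euler characteristic is 9 − 12 + 2 = -1, which agrees with 1 − 2 + 0 = -1.

H_0 = Z,  H_1 = Z^2,  H_2 = 0.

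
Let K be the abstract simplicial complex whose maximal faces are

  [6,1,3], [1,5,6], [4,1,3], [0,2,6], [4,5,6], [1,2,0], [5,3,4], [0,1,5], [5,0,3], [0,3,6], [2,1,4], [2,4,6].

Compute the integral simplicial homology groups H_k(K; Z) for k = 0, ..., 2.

H_0 = Z,  H_1 = Z_2,  H_2 = 0.

K has 7 vertices, 18 edges, 12 triangles.
rank ∂_0 = 0, rank ∂_1 = 6 ⇒ b_0 = 7 − 0 − 6 = 1; all invariant factors of ∂_1 are 1 so no torsion. So H_0 ≅ Z.
rank ∂_1 = 6, rank ∂_2 = 12 ⇒ b_1 = 18 − 6 − 12 = 0; ∂_2 has invariant factor(s) [2] giving torsion. So H_1 ≅ Z_2.
rank ∂_2 = 12, rank ∂_3 = 0 ⇒ b_2 = 12 − 12 − 0 = 0. So H_2 ≅ 0.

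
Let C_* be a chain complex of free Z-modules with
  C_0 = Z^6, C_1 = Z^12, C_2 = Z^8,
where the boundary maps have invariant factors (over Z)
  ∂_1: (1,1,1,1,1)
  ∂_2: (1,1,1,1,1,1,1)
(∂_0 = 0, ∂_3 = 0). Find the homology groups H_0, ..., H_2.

H_0: b_0 = 6 − 0 − 5 = 1; torsion from ∂_1 factors > 1: none. So H_0 ≅ Z.
H_1: b_1 = 12 − 5 − 7 = 0; torsion from ∂_2 factors > 1: none. So H_1 ≅ 0.
H_2: b_2 = 8 − 7 − 0 = 1; torsion from ∂_3 factors > 1: none. So H_2 ≅ Z.

H_0 ≅ Z,  H_1 = 0,  H_2 ≅ Z.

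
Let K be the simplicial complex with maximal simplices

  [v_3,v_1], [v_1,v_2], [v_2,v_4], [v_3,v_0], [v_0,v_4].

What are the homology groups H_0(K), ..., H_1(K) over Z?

Take the total order v_0 < v_1 < v_2 < v_3 < v_4 on the vertex set. Then K (dimension 1) consists of the simplices:

  0-simplices (5): [v_0], [v_1], [v_2], [v_3], [v_4]
  1-simplices (5): [v_0,v_3], [v_0,v_4], [v_1,v_2], [v_1,v_3], [v_2,v_4]

Hence C_0 ≅ Z^5, C_1 ≅ Z^5.

Boundary ∂_1: C_1 → C_0 is given by ∂[p,q] = [q] − [p]. For instance
  ∂[v_0,v_3] = [v_3] − [v_0].
As a 5×5 matrix over Z this has rank 4, with invariant factors (1,1,1,1).

Computing H_k = (kernel of ∂_k) / (image of ∂_{k+1}):

  H_0: rank C_0 − rank ∂_1 = 5 − 4 = 1, and the invariant factors of ∂_1 are all 1, so H_0 ≅ Z.
  H_1: rank ker ∂_1 − rank ∂_2 = (5 − 4) − 0 = 1, and there is no ∂_2, so H_1 ≅ Z.

As a check, the Euler characteristic is 5 − 5 = 0, which agrees with 1 − 1 = 0.
(K is a triangulation of the circle S^1.)

H_0 = Z,  H_1 = Z.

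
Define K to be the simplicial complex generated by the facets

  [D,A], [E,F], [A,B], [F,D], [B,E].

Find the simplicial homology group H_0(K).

H_0 = Z.

K has 5 vertices, 5 edges.
rank ∂_0 = 0, rank ∂_1 = 4 ⇒ b_0 = 5 − 0 − 4 = 1; all invariant factors of ∂_1 are 1 so no torsion. So H_0 = Z.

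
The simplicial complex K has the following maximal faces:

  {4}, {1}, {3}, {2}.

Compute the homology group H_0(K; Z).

Fix the vertex order 1 < 2 < 3 < 4 and write every simplex with vertices in increasing order. Then dim K = 0 and the simplices of K are:

  0-simplices (4): [1], [2], [3], [4]

Hence C_0 ≅ Z^4.

Computing H_k = (kernel of ∂_k) / (image of ∂_{k+1}):

  H_0: rank C_0 − rank ∂_1 = 4 − 0 = 4, and there is no ∂_1, so H_0 = Z^4.

H_0 = Z^4.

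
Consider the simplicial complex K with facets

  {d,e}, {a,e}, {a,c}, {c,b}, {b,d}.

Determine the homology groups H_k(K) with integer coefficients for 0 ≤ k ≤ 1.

H_0 = Z,  H_1 = Z.

We work with the vertex ordering a < b < c < d < e. The simplices of K, each written with vertices in increasing order, are:

  0-simplices (5): a, b, c, d, e
  1-simplices (5): ac, ae, bc, bd, de

Hence C_0 ≅ Z^5, C_1 ≅ Z^5.

Boundary ∂_1: C_1 → C_0 maps an edge to its endpoints' difference, ∂[p,q] = q − p.
The 5×5 boundary matrix has rank 4 and Smith normal form diag(1,1,1,1).

Now H_k = ker ∂_k / im ∂_{k+1}, so:

  H_0: rank C_0 − rank ∂_1 = 5 − 4 = 1, and the invariant factors of ∂_1 are all 1, so H_0 = Z.
  H_1: rank ker ∂_1 − rank ∂_2 = (5 − 4) − 0 = 1, and there is no ∂_2, so H_1 = Z.

As a check, the Euler characteristic is 5 − 5 = 0, which agrees with 1 − 1 = 0.
(K is a triangulation of the circle S^1.)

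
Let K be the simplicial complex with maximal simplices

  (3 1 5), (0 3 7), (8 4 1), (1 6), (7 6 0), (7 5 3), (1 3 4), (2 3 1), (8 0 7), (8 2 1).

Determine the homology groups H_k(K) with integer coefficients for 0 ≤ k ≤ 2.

H_0 = Z,  H_1 = Z^2,  H_2 = 0.

Order the vertices as 0 < 1 < 2 < 3 < 4 < 5 < 6 < 7 < 8. Listing each simplex with vertices in this order, K has dimension 2 with simplices:

  0-simplices (9): [0], [1], [2], [3], [4], [5], [6], [7], [8]
  1-simplices (19): [0,3], [0,6], [0,7], [0,8], [1,2], [1,3], [1,4], [1,5], [1,6], [1,8], [2,3], [2,8], [3,4], [3,5], [3,7], [4,8], [5,7], [6,7], [7,8]
  2-simplices (9): [0,3,7], [0,6,7], [0,7,8], [1,2,3], [1,2,8], [1,3,4], [1,3,5], [1,4,8], [3,5,7]

giving chain groups C_0 ≅ Z^9, C_1 ≅ Z^19, C_2 ≅ Z^9.

∂_1: C_1 → C_0 sends each edge [p,q] (with p < q) to q − p. For instance
  ∂[3,5] = [5] − [3].
The resulting 9×19 matrix has rank 8, and its Smith normal form has invariant factors (1,1,1,1,1,1,1,1).

The boundary map ∂_2: C_2 → C_1 sends each 2-simplex [p,q,r] to [q,r] − [p,r] + [p,q]. For instance
  ∂[0,6,7] = [6,7] − [0,7] + [0,6],
  ∂[1,3,4] = [3,4] − [1,4] + [1,3].
As a 19×9 matrix over Z this has rank 9, with invariant factors (1,1,1,1,1,1,1,1,1).

Now H_k = ker ∂_k / im ∂_{k+1}, so:

  H_0: rank C_0 − rank ∂_1 = 9 − 8 = 1, and the invariant factors of ∂_1 are all 1, so H_0 = Z.
  H_1: rank ker ∂_1 − rank ∂_2 = (19 − 8) − 9 = 2, and the invariant factors of ∂_2 are all 1, so H_1 = Z^2.
  H_2: rank ker ∂_2 − rank ∂_3 = (9 − 9) − 0 = 0, and there is no ∂_3, so H_2 = 0.

As a check, the Euler characteristic is 9 − 19 + 9 = -1, which agrees with 1 − 2 + 0 = -1.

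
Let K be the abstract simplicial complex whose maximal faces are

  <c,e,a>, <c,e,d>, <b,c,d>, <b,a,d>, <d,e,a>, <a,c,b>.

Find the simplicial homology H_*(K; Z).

Take the total order a < b < c < d < e on the vertex set. Then K (dimension 2) consists of the simplices:

  0-simplices (5): a, b, c, d, e
  1-simplices (9): ab, ac, ad, ae, bc, bd, cd, ce, de
  2-simplices (6): abc, abd, ace, ade, bcd, cde

giving chain groups C_0 ≅ Z^5, C_1 ≅ Z^9, C_2 ≅ Z^6.

∂_1: C_1 → C_0 maps an edge to its endpoints' difference, ∂[p,q] = q − p.
This gives a 5×9 integer matrix of rank 4; reducing to Smith normal form yields diagonal entries (1,1,1,1).

The boundary map ∂_2: C_2 → C_1 sends each 2-simplex [p,q,r] to [q,r] − [p,r] + [p,q]. For instance
  ∂ade = de − ae + ad,
  ∂abc = bc − ac + ab.
The resulting 9×6 matrix has rank 5, and its Smith normal form has invariant factors (1,1,1,1,1).

Reading off H_k = ker ∂_k / im ∂_{k+1}:

  H_0: rank C_0 − rank ∂_1 = 5 − 4 = 1, and the invariant factors of ∂_1 are all 1, so H_0 ≅ Z.
  H_1: rank ker ∂_1 − rank ∂_2 = (9 − 4) − 5 = 0, and the invariant factors of ∂_2 are all 1, so H_1 ≅ 0.
  H_2: rank ker ∂_2 − rank ∂_3 = (6 − 5) − 0 = 1, and there is no ∂_3, so H_2 ≅ Z.

As a check, the Euler characteristic is 5 − 9 + 6 = 2, which agrees with 1 − 0 + 1 = 2.

H_0 = Z,  H_1 = 0,  H_2 = Z.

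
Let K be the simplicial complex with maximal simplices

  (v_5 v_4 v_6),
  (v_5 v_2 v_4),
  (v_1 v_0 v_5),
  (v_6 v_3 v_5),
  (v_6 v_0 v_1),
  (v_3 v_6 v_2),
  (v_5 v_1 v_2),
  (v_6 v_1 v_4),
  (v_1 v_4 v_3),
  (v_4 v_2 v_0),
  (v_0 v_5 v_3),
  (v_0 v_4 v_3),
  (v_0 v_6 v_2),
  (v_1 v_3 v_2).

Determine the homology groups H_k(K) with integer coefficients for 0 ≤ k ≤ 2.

H_0 = Z,  H_1 = Z^2,  H_2 = Z.

We work with the vertex ordering v_0 < v_1 < v_2 < v_3 < v_4 < v_5 < v_6. The simplices of K, each written with vertices in increasing order, are:

  0-simplices (7): [v_0], [v_1], [v_2], [v_3], [v_4], [v_5], [v_6]
  1-simplices (21): (21 of them)
  2-simplices (14): (14 of them)

so the chain groups are C_0 ≅ Z^7, C_1 ≅ Z^21, C_2 ≅ Z^14.

Boundary ∂_1: C_1 → C_0 maps an edge to its endpoints' difference, ∂[p,q] = q − p. For instance
  ∂[v_0,v_1] = [v_1] − [v_0].
As a 7×21 matrix over Z this has rank 6, with invariant factors (1,1,1,1,1,1).

The boundary map ∂_2: C_2 → C_1 sends each 2-simplex [p,q,r] to [q,r] − [p,r] + [p,q]. For instance
  ∂[v_1,v_4,v_6] = [v_4,v_6] − [v_1,v_6] + [v_1,v_4],
  ∂[v_0,v_1,v_5] = [v_1,v_5] − [v_0,v_5] + [v_0,v_1].
As a 21×14 matrix over Z this has rank 13, with invariant factors (1,1,1,1,1,1,1,1,1,1,1,1,1).

Reading off H_k = ker ∂_k / im ∂_{k+1}:

  H_0: rank C_0 − rank ∂_1 = 7 − 6 = 1, and the invariant factors of ∂_1 are all 1, so H_0 ≅ Z.
  H_1: rank ker ∂_1 − rank ∂_2 = (21 − 6) − 13 = 2, and the invariant factors of ∂_2 are all 1, so H_1 ≅ Z^2.
  H_2: rank ker ∂_2 − rank ∂_3 = (14 − 13) − 0 = 1, and there is no ∂_3, so H_2 ≅ Z.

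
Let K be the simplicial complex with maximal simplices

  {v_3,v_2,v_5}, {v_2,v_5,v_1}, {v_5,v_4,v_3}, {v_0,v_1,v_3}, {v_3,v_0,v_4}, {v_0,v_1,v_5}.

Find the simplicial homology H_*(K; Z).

Take the total order v_0 < v_1 < v_2 < v_3 < v_4 < v_5 on the vertex set. Then K (dimension 2) consists of the simplices:

  0-simplices (6): [v_0], [v_1], [v_2], [v_3], [v_4], [v_5]
  1-simplices (12): [v_0,v_1], [v_0,v_3], [v_0,v_4], [v_0,v_5], [v_1,v_2], [v_1,v_3], [v_1,v_5], [v_2,v_3], [v_2,v_5], [v_3,v_4], [v_3,v_5], [v_4,v_5]
  2-simplices (6): [v_0,v_1,v_3], [v_0,v_1,v_5], [v_0,v_3,v_4], [v_1,v_2,v_5], [v_2,v_3,v_5], [v_3,v_4,v_5]

so the chain groups are C_0 ≅ Z^6, C_1 ≅ Z^12, C_2 ≅ Z^6.

Boundary ∂_1: C_1 → C_0 maps an edge to its endpoints' difference, ∂[p,q] = q − p.
The resulting 6×12 matrix has rank 5, and its Smith normal form has invariant factors (1,1,1,1,1).

Boundary ∂_2: C_2 → C_1 acts by ∂[p,q,r] = [q,r] − [p,r] + [p,q]. For instance
  ∂[v_0,v_1,v_5] = [v_1,v_5] − [v_0,v_5] + [v_0,v_1],
  ∂[v_0,v_3,v_4] = [v_3,v_4] − [v_0,v_4] + [v_0,v_3].
This gives a 12×6 integer matrix of rank 6; reducing to Smith normal form yields diagonal entries (1,1,1,1,1,1).

Computing H_k = (kernel of ∂_k) / (image of ∂_{k+1}):

  H_0: rank C_0 − rank ∂_1 = 6 − 5 = 1, and the invariant factors of ∂_1 are all 1, so H_0 ≅ Z.
  H_1: rank ker ∂_1 − rank ∂_2 = (12 − 5) − 6 = 1, and the invariant factors of ∂_2 are all 1, so H_1 ≅ Z.
  H_2: rank ker ∂_2 − rank ∂_3 = (6 − 6) − 0 = 0, and there is no ∂_3, so H_2 ≅ 0.

(K is a triangulation of the cylinder S^1 x I.)

H_0 ≅ Z,  H_1 ≅ Z,  H_2 = 0.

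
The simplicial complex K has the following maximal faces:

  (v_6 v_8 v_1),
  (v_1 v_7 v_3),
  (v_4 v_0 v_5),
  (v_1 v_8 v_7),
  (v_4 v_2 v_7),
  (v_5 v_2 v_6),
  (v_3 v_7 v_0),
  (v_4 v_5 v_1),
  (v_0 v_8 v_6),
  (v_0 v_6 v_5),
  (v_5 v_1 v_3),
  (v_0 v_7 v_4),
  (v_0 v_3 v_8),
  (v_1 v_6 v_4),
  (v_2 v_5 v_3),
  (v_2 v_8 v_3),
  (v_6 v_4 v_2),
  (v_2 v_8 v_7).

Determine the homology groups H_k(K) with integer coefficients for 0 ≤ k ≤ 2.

Take the total order v_0 < v_1 < v_2 < v_3 < v_4 < v_5 < v_6 < v_7 < v_8 on the vertex set. Then K (dimension 2) consists of the simplices:

  0-simplices (9): [v_0], [v_1], [v_2], [v_3], [v_4], [v_5], [v_6], [v_7], [v_8]
  1-simplices (27): (27 of them)
  2-simplices (18): (18 of them)

so the chain groups are C_0 ≅ Z^9, C_1 ≅ Z^27, C_2 ≅ Z^18.

∂_1: C_1 → C_0 is given by ∂[p,q] = [q] − [p].
As a 9×27 matrix over Z this has rank 8, with invariant factors (1,1,1,1,1,1,1,1).

∂_2: C_2 → C_1 acts by ∂[p,q,r] = [q,r] − [p,r] + [p,q]. For instance
  ∂[v_1,v_3,v_5] = [v_3,v_5] − [v_1,v_5] + [v_1,v_3],
  ∂[v_2,v_7,v_8] = [v_7,v_8] − [v_2,v_8] + [v_2,v_7].
The 27×18 boundary matrix has rank 18 and Smith normal form diag(1,1,1,1,1,1,1,1,1,1,1,1,1,1,1,1,1,2).

Reading off H_k = ker ∂_k / im ∂_{k+1}:

  H_0: rank C_0 − rank ∂_1 = 9 − 8 = 1, and the invariant factors of ∂_1 are all 1, so H_0 = Z.
  H_1: rank ker ∂_1 − rank ∂_2 = (27 − 8) − 18 = 1, and ∂_2 has invariant factor 2 > 1, so H_1 = Z ⊕ Z_2.
  H_2: rank ker ∂_2 − rank ∂_3 = (18 − 18) − 0 = 0, and there is no ∂_3, so H_2 = 0.

As a check, the Euler characteristic is 9 − 27 + 18 = 0, which agrees with 1 − 1 + 0 = 0.
(K is a triangulation of the Klein bottle.)

H_0 ≅ Z,  H_1 ≅ Z ⊕ Z_2,  H_2 = 0.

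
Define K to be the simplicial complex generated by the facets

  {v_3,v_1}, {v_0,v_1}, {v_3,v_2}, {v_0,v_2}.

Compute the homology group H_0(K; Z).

Fix the vertex order v_0 < v_1 < v_2 < v_3 and write every simplex with vertices in increasing order. Then dim K = 1 and the simplices of K are:

  0-simplices (4): [v_0], [v_1], [v_2], [v_3]
  1-simplices (4): [v_0,v_1], [v_0,v_2], [v_1,v_3], [v_2,v_3]

so the chain groups are C_0 ≅ Z^4, C_1 ≅ Z^4.

Boundary ∂_1: C_1 → C_0 sends each edge [p,q] (with p < q) to q − p. For instance
  ∂[v_0,v_2] = [v_2] − [v_0].
The 4×4 boundary matrix has rank 3 and Smith normal form diag(1,1,1).

Computing H_k = (kernel of ∂_k) / (image of ∂_{k+1}):

  H_0: rank C_0 − rank ∂_1 = 4 − 3 = 1, and the invariant factors of ∂_1 are all 1, so H_0 = Z.

H_0 ≅ Z.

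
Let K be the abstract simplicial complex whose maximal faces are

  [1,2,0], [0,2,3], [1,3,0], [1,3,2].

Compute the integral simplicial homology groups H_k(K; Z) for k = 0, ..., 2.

H_0 = Z,  H_1 = 0,  H_2 = Z.

Order the vertices as 0 < 1 < 2 < 3. Listing each simplex with vertices in this order, K has dimension 2 with simplices:

  0-simplices (4): [0], [1], [2], [3]
  1-simplices (6): [0,1], [0,2], [0,3], [1,2], [1,3], [2,3]
  2-simplices (4): [0,1,2], [0,1,3], [0,2,3], [1,2,3]

so the chain groups are C_0 ≅ Z^4, C_1 ≅ Z^6, C_2 ≅ Z^4.

The boundary map ∂_1: C_1 → C_0 sends each edge [p,q] (with p < q) to q − p. For instance
  ∂[1,3] = [3] − [1].
The 4×6 boundary matrix has rank 3 and Smith normal form diag(1,1,1).

Boundary ∂_2: C_2 → C_1 maps a triangle to the signed sum of its edges. For instance
  ∂[1,2,3] = [2,3] − [1,3] + [1,2],
  ∂[0,1,3] = [1,3] − [0,3] + [0,1].
The 6×4 boundary matrix has rank 3 and Smith normal form diag(1,1,1).

From H_k ≅ ker(∂_k) / im(∂_{k+1}) we obtain:

  H_0: rank C_0 − rank ∂_1 = 4 − 3 = 1, and the invariant factors of ∂_1 are all 1, so H_0 ≅ Z.
  H_1: rank ker ∂_1 − rank ∂_2 = (6 − 3) − 3 = 0, and the invariant factors of ∂_2 are all 1, so H_1 ≅ 0.
  H_2: rank ker ∂_2 − rank ∂_3 = (4 − 3) − 0 = 1, and there is no ∂_3, so H_2 ≅ Z.

As a check, the Euler characteristic is 4 − 6 + 4 = 2, which agrees with 1 − 0 + 1 = 2.
(K is a triangulation of the 2-sphere S^2.)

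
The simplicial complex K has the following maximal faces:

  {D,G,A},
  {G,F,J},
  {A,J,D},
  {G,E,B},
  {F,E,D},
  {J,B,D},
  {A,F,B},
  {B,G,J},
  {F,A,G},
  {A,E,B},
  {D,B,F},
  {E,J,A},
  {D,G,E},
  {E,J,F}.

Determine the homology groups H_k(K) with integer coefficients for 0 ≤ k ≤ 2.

H_0 = Z,  H_1 = Z^2,  H_2 = Z.

Take the total order A < B < D < E < F < G < J on the vertex set. Then K (dimension 2) consists of the simplices:

  0-simplices (7): A, B, D, E, F, G, J
  1-simplices (21): AB, AD, AE, AF, AG, AJ, BD, BE, BF, BG, BJ, DE, DF, DG, DJ, EF, EG, EJ, FG, FJ, GJ
  2-simplices (14): ABE, ABF, ADG, ADJ, AEJ, AFG, BDF, BDJ, BEG, BGJ, DEF, DEG, EFJ, FGJ

so the chain groups are C_0 ≅ Z^7, C_1 ≅ Z^21, C_2 ≅ Z^14.

The boundary map ∂_1: C_1 → C_0 maps an edge to its endpoints' difference, ∂[p,q] = q − p.
This gives a 7×21 integer matrix of rank 6; reducing to Smith normal form yields diagonal entries (1,1,1,1,1,1).

∂_2: C_2 → C_1 acts by ∂[p,q,r] = [q,r] − [p,r] + [p,q]. For instance
  ∂BGJ = GJ − BJ + BG,
  ∂DEG = EG − DG + DE.
The resulting 21×14 matrix has rank 13, and its Smith normal form has invariant factors (1,1,1,1,1,1,1,1,1,1,1,1,1).

Computing H_k = (kernel of ∂_k) / (image of ∂_{k+1}):

  H_0: rank C_0 − rank ∂_1 = 7 − 6 = 1, and the invariant factors of ∂_1 are all 1, so H_0 = Z.
  H_1: rank ker ∂_1 − rank ∂_2 = (21 − 6) − 13 = 2, and the invariant factors of ∂_2 are all 1, so H_1 = Z^2.
  H_2: rank ker ∂_2 − rank ∂_3 = (14 − 13) − 0 = 1, and there is no ∂_3, so H_2 = Z.

(K is a triangulation of the torus T^2.)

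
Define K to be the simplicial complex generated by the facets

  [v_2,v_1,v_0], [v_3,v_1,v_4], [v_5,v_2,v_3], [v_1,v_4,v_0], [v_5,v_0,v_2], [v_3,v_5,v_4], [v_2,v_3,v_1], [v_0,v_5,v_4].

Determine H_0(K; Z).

Fix the vertex order v_0 < v_1 < v_2 < v_3 < v_4 < v_5 and write every simplex with vertices in increasing order. Then dim K = 2 and the simplices of K are:

  0-simplices (6): [v_0], [v_1], [v_2], [v_3], [v_4], [v_5]
  1-simplices (12): [v_0,v_1], [v_0,v_2], [v_0,v_4], [v_0,v_5], [v_1,v_2], [v_1,v_3], [v_1,v_4], [v_2,v_3], [v_2,v_5], [v_3,v_4], [v_3,v_5], [v_4,v_5]
  2-simplices (8): [v_0,v_1,v_2], [v_0,v_1,v_4], [v_0,v_2,v_5], [v_0,v_4,v_5], [v_1,v_2,v_3], [v_1,v_3,v_4], [v_2,v_3,v_5], [v_3,v_4,v_5]

so the chain groups are C_0 ≅ Z^6, C_1 ≅ Z^12, C_2 ≅ Z^8.

∂_1: C_1 → C_0 is given by ∂[p,q] = [q] − [p]. For instance
  ∂[v_3,v_5] = [v_5] − [v_3].
The resulting 6×12 matrix has rank 5, and its Smith normal form has invariant factors (1,1,1,1,1).

Boundary ∂_2: C_2 → C_1 maps a triangle to the signed sum of its edges. For instance
  ∂[v_0,v_1,v_4] = [v_1,v_4] − [v_0,v_4] + [v_0,v_1],
  ∂[v_0,v_1,v_2] = [v_1,v_2] − [v_0,v_2] + [v_0,v_1].
The resulting 12×8 matrix has rank 7, and its Smith normal form has invariant factors (1,1,1,1,1,1,1).

Reading off H_k = ker ∂_k / im ∂_{k+1}:

  H_0: rank C_0 − rank ∂_1 = 6 − 5 = 1, and the invariant factors of ∂_1 are all 1, so H_0 = Z.

(K is a triangulation of the 2-sphere S^2.)

H_0 = Z.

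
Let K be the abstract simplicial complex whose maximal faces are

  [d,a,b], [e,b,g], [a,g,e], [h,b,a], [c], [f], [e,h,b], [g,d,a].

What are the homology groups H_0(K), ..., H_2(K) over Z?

H_0 ≅ Z^3,  H_1 ≅ Z,  H_2 = 0.

Order the vertices as a < b < c < d < e < f < g < h. Listing each simplex with vertices in this order, K has dimension 2 with simplices:

  0-simplices (8): a, b, c, d, e, f, g, h
  1-simplices (12): ab, ad, ae, ag, ah, bd, be, bg, bh, dg, eg, eh
  2-simplices (6): abd, abh, adg, aeg, beg, beh

so the chain groups are C_0 ≅ Z^8, C_1 ≅ Z^12, C_2 ≅ Z^6.

∂_1: C_1 → C_0 maps an edge to its endpoints' difference, ∂[p,q] = q − p.
The resulting 8×12 matrix has rank 5, and its Smith normal form has invariant factors (1,1,1,1,1).

Boundary ∂_2: C_2 → C_1 sends each 2-simplex [p,q,r] to [q,r] − [p,r] + [p,q]. For instance
  ∂beg = eg − bg + be,
  ∂abd = bd − ad + ab.
As a 12×6 matrix over Z this has rank 6, with invariant factors (1,1,1,1,1,1).

Computing H_k = (kernel of ∂_k) / (image of ∂_{k+1}):

  H_0: rank C_0 − rank ∂_1 = 8 − 5 = 3, and the invariant factors of ∂_1 are all 1, so H_0 ≅ Z^3.
  H_1: rank ker ∂_1 − rank ∂_2 = (12 − 5) − 6 = 1, and the invariant factors of ∂_2 are all 1, so H_1 ≅ Z.
  H_2: rank ker ∂_2 − rank ∂_3 = (6 − 6) − 0 = 0, and there is no ∂_3, so H_2 ≅ 0.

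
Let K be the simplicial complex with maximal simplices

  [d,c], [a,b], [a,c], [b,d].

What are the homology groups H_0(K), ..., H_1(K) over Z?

Take the total order a < b < c < d on the vertex set. Then K (dimension 1) consists of the simplices:

  0-simplices (4): a, b, c, d
  1-simplices (4): ab, ac, bd, cd

Hence C_0 ≅ Z^4, C_1 ≅ Z^4.

Boundary ∂_1: C_1 → C_0 is given by ∂[p,q] = [q] − [p]. For instance
  ∂ab = b − a.
The resulting 4×4 matrix has rank 3, and its Smith normal form has invariant factors (1,1,1).

Now H_k = ker ∂_k / im ∂_{k+1}, so:

  H_0: rank C_0 − rank ∂_1 = 4 − 3 = 1, and the invariant factors of ∂_1 are all 1, so H_0 ≅ Z.
  H_1: rank ker ∂_1 − rank ∂_2 = (4 − 3) − 0 = 1, and there is no ∂_2, so H_1 ≅ Z.

H_0 = Z,  H_1 = Z.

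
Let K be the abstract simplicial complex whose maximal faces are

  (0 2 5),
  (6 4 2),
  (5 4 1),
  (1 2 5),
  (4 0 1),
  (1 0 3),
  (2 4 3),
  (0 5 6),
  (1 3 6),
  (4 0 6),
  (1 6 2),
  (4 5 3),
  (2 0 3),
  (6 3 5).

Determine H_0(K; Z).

H_0 = Z.

Order the vertices as 0 < 1 < 2 < 3 < 4 < 5 < 6. Listing each simplex with vertices in this order, K has dimension 2 with simplices:

  0-simplices (7): [0], [1], [2], [3], [4], [5], [6]
  1-simplices (21): [0,1], [0,2], [0,3], [0,4], [0,5], [0,6], [1,2], [1,3], [1,4], [1,5], [1,6], [2,3], [2,4], [2,5], [2,6], [3,4], [3,5], [3,6], [4,5], [4,6], [5,6]
  2-simplices (14): [0,1,3], [0,1,4], [0,2,3], [0,2,5], [0,4,6], [0,5,6], [1,2,5], [1,2,6], [1,3,6], [1,4,5], [2,3,4], [2,4,6], [3,4,5], [3,5,6]

giving chain groups C_0 ≅ Z^7, C_1 ≅ Z^21, C_2 ≅ Z^14.

The boundary map ∂_1: C_1 → C_0 is given by ∂[p,q] = [q] − [p].
The resulting 7×21 matrix has rank 6, and its Smith normal form has invariant factors (1,1,1,1,1,1).

The boundary map ∂_2: C_2 → C_1 sends each 2-simplex [p,q,r] to [q,r] − [p,r] + [p,q]. For instance
  ∂[3,5,6] = [5,6] − [3,6] + [3,5],
  ∂[1,4,5] = [4,5] − [1,5] + [1,4].
The 21×14 boundary matrix has rank 13 and Smith normal form diag(1,1,1,1,1,1,1,1,1,1,1,1,1).

Reading off H_k = ker ∂_k / im ∂_{k+1}:

  H_0: rank C_0 − rank ∂_1 = 7 − 6 = 1, and the invariant factors of ∂_1 are all 1, so H_0 = Z.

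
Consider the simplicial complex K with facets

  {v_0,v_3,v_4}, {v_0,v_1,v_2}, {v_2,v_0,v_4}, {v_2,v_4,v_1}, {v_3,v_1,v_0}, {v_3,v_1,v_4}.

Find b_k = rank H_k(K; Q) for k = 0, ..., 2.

b_0 = 1, b_1 = 0, b_2 = 1.

Fix the vertex order v_0 < v_1 < v_2 < v_3 < v_4 and write every simplex with vertices in increasing order. Then dim K = 2 and the simplices of K are:

  0-simplices (5): [v_0], [v_1], [v_2], [v_3], [v_4]
  1-simplices (9): [v_0,v_1], [v_0,v_2], [v_0,v_3], [v_0,v_4], [v_1,v_2], [v_1,v_3], [v_1,v_4], [v_2,v_4], [v_3,v_4]
  2-simplices (6): [v_0,v_1,v_2], [v_0,v_1,v_3], [v_0,v_2,v_4], [v_0,v_3,v_4], [v_1,v_2,v_4], [v_1,v_3,v_4]

so the chain groups are C_0 ≅ Z^5, C_1 ≅ Z^9, C_2 ≅ Z^6.

∂_1: C_1 → C_0 maps an edge to its endpoints' difference, ∂[p,q] = q − p. For instance
  ∂[v_1,v_4] = [v_4] − [v_1].
As a 5×9 matrix over Z this has rank 4, with invariant factors (1,1,1,1).

∂_2: C_2 → C_1 acts by ∂[p,q,r] = [q,r] − [p,r] + [p,q]. For instance
  ∂[v_0,v_3,v_4] = [v_3,v_4] − [v_0,v_4] + [v_0,v_3],
  ∂[v_1,v_3,v_4] = [v_3,v_4] − [v_1,v_4] + [v_1,v_3].
The resulting 9×6 matrix has rank 5, and its Smith normal form has invariant factors (1,1,1,1,1).

Reading off H_k = ker ∂_k / im ∂_{k+1}:

  H_0: rank C_0 − rank ∂_1 = 5 − 4 = 1, and the invariant factors of ∂_1 are all 1, so H_0 = Z.
  H_1: rank ker ∂_1 − rank ∂_2 = (9 − 4) − 5 = 0, and the invariant factors of ∂_2 are all 1, so H_1 = 0.
  H_2: rank ker ∂_2 − rank ∂_3 = (6 − 5) − 0 = 1, and there is no ∂_3, so H_2 = Z.

(K is a triangulation of the 2-sphere S^2.)

Hence the Betti numbers are b_0 = 1, b_1 = 0, b_2 = 1.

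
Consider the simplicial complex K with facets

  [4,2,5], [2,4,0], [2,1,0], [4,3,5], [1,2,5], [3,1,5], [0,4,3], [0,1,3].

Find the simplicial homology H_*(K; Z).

We work with the vertex ordering 0 < 1 < 2 < 3 < 4 < 5. The simplices of K, each written with vertices in increasing order, are:

  0-simplices (6): [0], [1], [2], [3], [4], [5]
  1-simplices (12): [0,1], [0,2], [0,3], [0,4], [1,2], [1,3], [1,5], [2,4], [2,5], [3,4], [3,5], [4,5]
  2-simplices (8): [0,1,2], [0,1,3], [0,2,4], [0,3,4], [1,2,5], [1,3,5], [2,4,5], [3,4,5]

so the chain groups are C_0 ≅ Z^6, C_1 ≅ Z^12, C_2 ≅ Z^8.

The boundary map ∂_1: C_1 → C_0 sends each edge [p,q] (with p < q) to q − p. For instance
  ∂[3,5] = [5] − [3].
The 6×12 boundary matrix has rank 5 and Smith normal form diag(1,1,1,1,1).

The boundary map ∂_2: C_2 → C_1 acts by ∂[p,q,r] = [q,r] − [p,r] + [p,q]. For instance
  ∂[1,2,5] = [2,5] − [1,5] + [1,2],
  ∂[0,3,4] = [3,4] − [0,4] + [0,3].
As a 12×8 matrix over Z this has rank 7, with invariant factors (1,1,1,1,1,1,1).

From H_k ≅ ker(∂_k) / im(∂_{k+1}) we obtain:

  H_0: rank C_0 − rank ∂_1 = 6 − 5 = 1, and the invariant factors of ∂_1 are all 1, so H_0 = Z.
  H_1: rank ker ∂_1 − rank ∂_2 = (12 − 5) − 7 = 0, and the invariant factors of ∂_2 are all 1, so H_1 = 0.
  H_2: rank ker ∂_2 − rank ∂_3 = (8 − 7) − 0 = 1, and there is no ∂_3, so H_2 = Z.

As a check, the Euler characteristic is 6 − 12 + 8 = 2, which agrees with 1 − 0 + 1 = 2.

H_0 ≅ Z,  H_1 = 0,  H_2 ≅ Z.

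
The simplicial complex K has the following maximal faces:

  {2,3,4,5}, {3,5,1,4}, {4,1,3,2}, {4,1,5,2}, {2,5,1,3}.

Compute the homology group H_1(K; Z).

K has 5 vertices, 10 edges, 10 triangles, 5 3-simplices.
rank ∂_1 = 4, rank ∂_2 = 6 ⇒ b_1 = 10 − 4 − 6 = 0; all invariant factors of ∂_2 are 1 so no torsion. So H_1 ≅ 0.

H_1 = 0.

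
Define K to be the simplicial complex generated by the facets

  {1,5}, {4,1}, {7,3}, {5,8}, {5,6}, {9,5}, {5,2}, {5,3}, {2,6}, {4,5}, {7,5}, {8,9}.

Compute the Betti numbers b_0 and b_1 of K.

b_0 = 1, b_1 = 4.

Fix the vertex order 1 < 2 < 3 < 4 < 5 < 6 < 7 < 8 < 9 and write every simplex with vertices in increasing order. Then dim K = 1 and the simplices of K are:

  0-simplices (9): [1], [2], [3], [4], [5], [6], [7], [8], [9]
  1-simplices (12): [1,4], [1,5], [2,5], [2,6], [3,5], [3,7], [4,5], [5,6], [5,7], [5,8], [5,9], [8,9]

Hence C_0 ≅ Z^9, C_1 ≅ Z^12.

The boundary map ∂_1: C_1 → C_0 sends each edge [p,q] (with p < q) to q − p. For instance
  ∂[5,9] = [9] − [5].
This gives a 9×12 integer matrix of rank 8; reducing to Smith normal form yields diagonal entries (1,1,1,1,1,1,1,1).

From H_k ≅ ker(∂_k) / im(∂_{k+1}) we obtain:

  H_0: rank C_0 − rank ∂_1 = 9 − 8 = 1, and the invariant factors of ∂_1 are all 1, so H_0 ≅ Z.
  H_1: rank ker ∂_1 − rank ∂_2 = (12 − 8) − 0 = 4, and there is no ∂_2, so H_1 ≅ Z^4.

Hence the Betti numbers are b_0 = 1, b_1 = 4.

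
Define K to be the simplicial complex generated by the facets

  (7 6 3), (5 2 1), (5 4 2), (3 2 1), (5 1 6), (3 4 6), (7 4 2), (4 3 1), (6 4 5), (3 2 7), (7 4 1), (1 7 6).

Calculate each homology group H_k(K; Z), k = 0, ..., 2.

H_0 = Z,  H_1 = Z_2,  H_2 = 0.

We work with the vertex ordering 1 < 2 < 3 < 4 < 5 < 6 < 7. The simplices of K, each written with vertices in increasing order, are:

  0-simplices (7): [1], [2], [3], [4], [5], [6], [7]
  1-simplices (18): [1,2], [1,3], [1,4], [1,5], [1,6], [1,7], [2,3], [2,4], [2,5], [2,7], [3,4], [3,6], [3,7], [4,5], [4,6], [4,7], [5,6], [6,7]
  2-simplices (12): [1,2,3], [1,2,5], [1,3,4], [1,4,7], [1,5,6], [1,6,7], [2,3,7], [2,4,5], [2,4,7], [3,4,6], [3,6,7], [4,5,6]

Hence C_0 ≅ Z^7, C_1 ≅ Z^18, C_2 ≅ Z^12.

∂_1: C_1 → C_0 is given by ∂[p,q] = [q] − [p].
The resulting 7×18 matrix has rank 6, and its Smith normal form has invariant factors (1,1,1,1,1,1).

∂_2: C_2 → C_1 maps a triangle to the signed sum of its edges. For instance
  ∂[1,5,6] = [5,6] − [1,6] + [1,5],
  ∂[2,4,5] = [4,5] − [2,5] + [2,4].
As a 18×12 matrix over Z this has rank 12, with invariant factors (1,1,1,1,1,1,1,1,1,1,1,2).

Reading off H_k = ker ∂_k / im ∂_{k+1}:

  H_0: rank C_0 − rank ∂_1 = 7 − 6 = 1, and the invariant factors of ∂_1 are all 1, so H_0 ≅ Z.
  H_1: rank ker ∂_1 − rank ∂_2 = (18 − 6) − 12 = 0, and ∂_2 has invariant factor 2 > 1, so H_1 ≅ Z_2.
  H_2: rank ker ∂_2 − rank ∂_3 = (12 − 12) − 0 = 0, and there is no ∂_3, so H_2 ≅ 0.

As a check, the Euler characteristic is 7 − 18 + 12 = 1, which agrees with 1 − 0 + 0 = 1.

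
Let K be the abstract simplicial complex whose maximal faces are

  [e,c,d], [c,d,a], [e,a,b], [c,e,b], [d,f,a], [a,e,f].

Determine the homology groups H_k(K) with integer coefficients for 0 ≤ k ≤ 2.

Order the vertices as a < b < c < d < e < f. Listing each simplex with vertices in this order, K has dimension 2 with simplices:

  0-simplices (6): a, b, c, d, e, f
  1-simplices (12): ab, ac, ad, ae, af, bc, be, cd, ce, de, df, ef
  2-simplices (6): abe, acd, adf, aef, bce, cde

so the chain groups are C_0 ≅ Z^6, C_1 ≅ Z^12, C_2 ≅ Z^6.

Boundary ∂_1: C_1 → C_0 maps an edge to its endpoints' difference, ∂[p,q] = q − p. For instance
  ∂ae = e − a.
As a 6×12 matrix over Z this has rank 5, with invariant factors (1,1,1,1,1).

∂_2: C_2 → C_1 acts by ∂[p,q,r] = [q,r] − [p,r] + [p,q]. For instance
  ∂abe = be − ae + ab,
  ∂acd = cd − ad + ac.
The 12×6 boundary matrix has rank 6 and Smith normal form diag(1,1,1,1,1,1).

Computing H_k = (kernel of ∂_k) / (image of ∂_{k+1}):

  H_0: rank C_0 − rank ∂_1 = 6 − 5 = 1, and the invariant factors of ∂_1 are all 1, so H_0 ≅ Z.
  H_1: rank ker ∂_1 − rank ∂_2 = (12 − 5) − 6 = 1, and the invariant factors of ∂_2 are all 1, so H_1 ≅ Z.
  H_2: rank ker ∂_2 − rank ∂_3 = (6 − 6) − 0 = 0, and there is no ∂_3, so H_2 ≅ 0.

(K is a triangulation of the cylinder S^1 x I.)

H_0 ≅ Z,  H_1 ≅ Z,  H_2 = 0.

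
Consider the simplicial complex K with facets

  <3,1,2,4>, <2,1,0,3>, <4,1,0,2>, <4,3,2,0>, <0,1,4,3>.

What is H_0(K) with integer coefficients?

We work with the vertex ordering 0 < 1 < 2 < 3 < 4. The simplices of K, each written with vertices in increasing order, are:

  0-simplices (5): [0], [1], [2], [3], [4]
  1-simplices (10): [0,1], [0,2], [0,3], [0,4], [1,2], [1,3], [1,4], [2,3], [2,4], [3,4]
  2-simplices (10): [0,1,2], [0,1,3], [0,1,4], [0,2,3], [0,2,4], [0,3,4], [1,2,3], [1,2,4], [1,3,4], [2,3,4]
  3-simplices (5): [0,1,2,3], [0,1,2,4], [0,1,3,4], [0,2,3,4], [1,2,3,4]

Hence C_0 ≅ Z^5, C_1 ≅ Z^10, C_2 ≅ Z^10, C_3 ≅ Z^5.

Boundary ∂_1: C_1 → C_0 maps an edge to its endpoints' difference, ∂[p,q] = q − p.
The resulting 5×10 matrix has rank 4, and its Smith normal form has invariant factors (1,1,1,1).

The boundary map ∂_2: C_2 → C_1 maps a triangle to the signed sum of its edges. For instance
  ∂[1,2,3] = [2,3] − [1,3] + [1,2],
  ∂[2,3,4] = [3,4] − [2,4] + [2,3].
As a 10×10 matrix over Z this has rank 6, with invariant factors (1,1,1,1,1,1).

The boundary map ∂_3: C_3 → C_2 sends each 3-simplex σ to the alternating sum Σ_i (−1)^i (σ with its i-th vertex removed). For instance
  ∂[1,2,3,4] = [2,3,4] − [1,3,4] + [1,2,4] − [1,2,3],
  ∂[0,1,2,3] = [1,2,3] − [0,2,3] + [0,1,3] − [0,1,2].
This gives a 10×5 integer matrix of rank 4; reducing to Smith normal form yields diagonal entries (1,1,1,1).

Now H_k = ker ∂_k / im ∂_{k+1}, so:

  H_0: rank C_0 − rank ∂_1 = 5 − 4 = 1, and the invariant factors of ∂_1 are all 1, so H_0 ≅ Z.

(K is a triangulation of the 3-sphere S^3.)

H_0 = Z.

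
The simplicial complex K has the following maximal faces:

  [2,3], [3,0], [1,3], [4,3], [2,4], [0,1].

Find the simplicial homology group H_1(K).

H_1 ≅ Z^2.

Order the vertices as 0 < 1 < 2 < 3 < 4. Listing each simplex with vertices in this order, K has dimension 1 with simplices:

  0-simplices (5): [0], [1], [2], [3], [4]
  1-simplices (6): [0,1], [0,3], [1,3], [2,3], [2,4], [3,4]

Hence C_0 ≅ Z^5, C_1 ≅ Z^6.

Boundary ∂_1: C_1 → C_0 is given by ∂[p,q] = [q] − [p].
This gives a 5×6 integer matrix of rank 4; reducing to Smith normal form yields diagonal entries (1,1,1,1).

Computing H_k = (kernel of ∂_k) / (image of ∂_{k+1}):

  H_1: rank ker ∂_1 − rank ∂_2 = (6 − 4) − 0 = 2, and there is no ∂_2, so H_1 = Z^2.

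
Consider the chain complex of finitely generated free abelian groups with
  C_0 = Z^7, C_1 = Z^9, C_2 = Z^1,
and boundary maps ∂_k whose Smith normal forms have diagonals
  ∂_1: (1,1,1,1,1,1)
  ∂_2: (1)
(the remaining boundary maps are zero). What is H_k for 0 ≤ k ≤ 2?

H_0 ≅ Z,  H_1 ≅ Z^2,  H_2 = 0.

H_0: b_0 = 7 − 0 − 6 = 1; torsion from ∂_1 factors > 1: none. So H_0 ≅ Z.
H_1: b_1 = 9 − 6 − 1 = 2; torsion from ∂_2 factors > 1: none. So H_1 ≅ Z^2.
H_2: b_2 = 1 − 1 − 0 = 0; torsion from ∂_3 factors > 1: none. So H_2 ≅ 0.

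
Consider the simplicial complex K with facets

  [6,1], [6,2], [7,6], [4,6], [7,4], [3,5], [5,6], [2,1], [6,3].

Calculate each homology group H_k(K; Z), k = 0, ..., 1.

H_0 = Z,  H_1 = Z^3.

We work with the vertex ordering 1 < 2 < 3 < 4 < 5 < 6 < 7. The simplices of K, each written with vertices in increasing order, are:

  0-simplices (7): [1], [2], [3], [4], [5], [6], [7]
  1-simplices (9): [1,2], [1,6], [2,6], [3,5], [3,6], [4,6], [4,7], [5,6], [6,7]

giving chain groups C_0 ≅ Z^7, C_1 ≅ Z^9.

Boundary ∂_1: C_1 → C_0 maps an edge to its endpoints' difference, ∂[p,q] = q − p.
The resulting 7×9 matrix has rank 6, and its Smith normal form has invariant factors (1,1,1,1,1,1).

Reading off H_k = ker ∂_k / im ∂_{k+1}:

  H_0: rank C_0 − rank ∂_1 = 7 − 6 = 1, and the invariant factors of ∂_1 are all 1, so H_0 ≅ Z.
  H_1: rank ker ∂_1 − rank ∂_2 = (9 − 6) − 0 = 3, and there is no ∂_2, so H_1 ≅ Z^3.

As a check, the Euler characteristic is 7 − 9 = -2, which agrees with 1 − 3 = -2.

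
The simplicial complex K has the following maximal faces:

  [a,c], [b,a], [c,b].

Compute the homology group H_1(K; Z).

H_1 ≅ Z.

Order the vertices as a < b < c. Listing each simplex with vertices in this order, K has dimension 1 with simplices:

  0-simplices (3): a, b, c
  1-simplices (3): ab, ac, bc

so the chain groups are C_0 ≅ Z^3, C_1 ≅ Z^3.

∂_1: C_1 → C_0 maps an edge to its endpoints' difference, ∂[p,q] = q − p. For instance
  ∂bc = c − b.
The 3×3 boundary matrix has rank 2 and Smith normal form diag(1,1).

Computing H_k = (kernel of ∂_k) / (image of ∂_{k+1}):

  H_1: rank ker ∂_1 − rank ∂_2 = (3 − 2) − 0 = 1, and there is no ∂_2, so H_1 ≅ Z.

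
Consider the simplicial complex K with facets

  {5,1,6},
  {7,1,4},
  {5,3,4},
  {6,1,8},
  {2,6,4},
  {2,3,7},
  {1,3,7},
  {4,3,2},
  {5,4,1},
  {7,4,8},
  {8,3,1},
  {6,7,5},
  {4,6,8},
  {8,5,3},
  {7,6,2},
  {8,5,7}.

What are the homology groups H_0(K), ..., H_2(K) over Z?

H_0 ≅ Z,  H_1 ≅ Z^2,  H_2 ≅ Z.

K has 8 vertices, 24 edges, 16 triangles.
rank ∂_0 = 0, rank ∂_1 = 7 ⇒ b_0 = 8 − 0 − 7 = 1; all invariant factors of ∂_1 are 1 so no torsion. So H_0 ≅ Z.
rank ∂_1 = 7, rank ∂_2 = 15 ⇒ b_1 = 24 − 7 − 15 = 2; all invariant factors of ∂_2 are 1 so no torsion. So H_1 ≅ Z^2.
rank ∂_2 = 15, rank ∂_3 = 0 ⇒ b_2 = 16 − 15 − 0 = 1. So H_2 ≅ Z.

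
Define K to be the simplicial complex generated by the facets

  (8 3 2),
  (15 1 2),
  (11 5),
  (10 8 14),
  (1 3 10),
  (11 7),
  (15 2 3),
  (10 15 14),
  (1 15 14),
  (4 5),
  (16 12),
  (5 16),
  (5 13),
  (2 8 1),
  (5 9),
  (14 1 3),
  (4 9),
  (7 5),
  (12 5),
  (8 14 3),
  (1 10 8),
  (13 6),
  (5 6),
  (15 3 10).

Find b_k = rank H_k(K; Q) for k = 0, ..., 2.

We work with the vertex ordering 1 < 2 < 3 < 4 < 5 < 6 < 7 < 8 < 9 < 10 < 11 < 12 < 13 < 14 < 15 < 16. The simplices of K, each written with vertices in increasing order, are:

  0-simplices (16): [1], [2], [3], [4], [5], [6], [7], [8], [9], [10], [11], [12], [13], [14], [15], [16]
  1-simplices (30): (30 of them)
  2-simplices (12): [1,2,8], [1,2,15], [1,3,10], [1,3,14], [1,8,10], [1,14,15], [2,3,8], [2,3,15], [3,8,14], [3,10,15], [8,10,14], [10,14,15]

Hence C_0 ≅ Z^16, C_1 ≅ Z^30, C_2 ≅ Z^12.

The boundary map ∂_1: C_1 → C_0 sends each edge [p,q] (with p < q) to q − p. For instance
  ∂[8,14] = [14] − [8].
This gives a 16×30 integer matrix of rank 14; reducing to Smith normal form yields diagonal entries (1,1,1,1,1,1,1,1,1,1,1,1,1,1).

∂_2: C_2 → C_1 maps a triangle to the signed sum of its edges. For instance
  ∂[10,14,15] = [14,15] − [10,15] + [10,14],
  ∂[1,8,10] = [8,10] − [1,10] + [1,8].
This gives a 30×12 integer matrix of rank 12; reducing to Smith normal form yields diagonal entries (1,1,1,1,1,1,1,1,1,1,1,2).

Now H_k = ker ∂_k / im ∂_{k+1}, so:

  H_0: rank C_0 − rank ∂_1 = 16 − 14 = 2, and the invariant factors of ∂_1 are all 1, so H_0 = Z^2.
  H_1: rank ker ∂_1 − rank ∂_2 = (30 − 14) − 12 = 4, and ∂_2 has invariant factor 2 > 1, so H_1 = Z^4 ⊕ Z_2.
  H_2: rank ker ∂_2 − rank ∂_3 = (12 − 12) − 0 = 0, and there is no ∂_3, so H_2 = 0.

(K is a triangulation of the disjoint union of a wedge of 4 circles and the real projective plane RP^2.)

Hence the Betti numbers are b_0 = 2, b_1 = 4, b_2 = 0.

b_0 = 2, b_1 = 4, b_2 = 0.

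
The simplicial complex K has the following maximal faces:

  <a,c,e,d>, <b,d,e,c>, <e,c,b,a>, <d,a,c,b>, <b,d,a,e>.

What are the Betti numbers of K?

b_0 = 1, b_1 = 0, b_2 = 0, b_3 = 1.

We work with the vertex ordering a < b < c < d < e. The simplices of K, each written with vertices in increasing order, are:

  0-simplices (5): a, b, c, d, e
  1-simplices (10): ab, ac, ad, ae, bc, bd, be, cd, ce, de
  2-simplices (10): abc, abd, abe, acd, ace, ade, bcd, bce, bde, cde
  3-simplices (5): abcd, abce, abde, acde, bcde

so the chain groups are C_0 ≅ Z^5, C_1 ≅ Z^10, C_2 ≅ Z^10, C_3 ≅ Z^5.

The boundary map ∂_1: C_1 → C_0 is given by ∂[p,q] = [q] − [p]. For instance
  ∂ae = e − a.
The resulting 5×10 matrix has rank 4, and its Smith normal form has invariant factors (1,1,1,1).

The boundary map ∂_2: C_2 → C_1 acts by ∂[p,q,r] = [q,r] − [p,r] + [p,q]. For instance
  ∂abd = bd − ad + ab,
  ∂ace = ce − ae + ac.
The 10×10 boundary matrix has rank 6 and Smith normal form diag(1,1,1,1,1,1).

The boundary map ∂_3: C_3 → C_2 sends each 3-simplex σ to the alternating sum Σ_i (−1)^i (σ with its i-th vertex removed). For instance
  ∂abde = bde − ade + abe − abd,
  ∂abce = bce − ace + abe − abc.
The 10×5 boundary matrix has rank 4 and Smith normal form diag(1,1,1,1).

Now H_k = ker ∂_k / im ∂_{k+1}, so:

  H_0: rank C_0 − rank ∂_1 = 5 − 4 = 1, and the invariant factors of ∂_1 are all 1, so H_0 = Z.
  H_1: rank ker ∂_1 − rank ∂_2 = (10 − 4) − 6 = 0, and the invariant factors of ∂_2 are all 1, so H_1 = 0.
  H_2: rank ker ∂_2 − rank ∂_3 = (10 − 6) − 4 = 0, and the invariant factors of ∂_3 are all 1, so H_2 = 0.
  H_3: rank ker ∂_3 − rank ∂_4 = (5 − 4) − 0 = 1, and there is no ∂_4, so H_3 = Z.

As a check, the Euler characteristic is 5 − 10 + 10 − 5 = 0, which agrees with 1 − 0 + 0 − 1 = 0.

Hence the Betti numbers are b_0 = 1, b_1 = 0, b_2 = 0, b_3 = 1.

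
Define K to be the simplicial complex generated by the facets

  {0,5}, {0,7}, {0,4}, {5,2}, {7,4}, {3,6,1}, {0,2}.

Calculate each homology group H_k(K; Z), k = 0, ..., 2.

H_0 ≅ Z^2,  H_1 ≅ Z^2,  H_2 = 0.

Order the vertices as 0 < 1 < 2 < 3 < 4 < 5 < 6 < 7. Listing each simplex with vertices in this order, K has dimension 2 with simplices:

  0-simplices (8): [0], [1], [2], [3], [4], [5], [6], [7]
  1-simplices (9): [0,2], [0,4], [0,5], [0,7], [1,3], [1,6], [2,5], [3,6], [4,7]
  2-simplices (1): [1,3,6]

so the chain groups are C_0 ≅ Z^8, C_1 ≅ Z^9, C_2 ≅ Z^1.

Boundary ∂_1: C_1 → C_0 maps an edge to its endpoints' difference, ∂[p,q] = q − p. For instance
  ∂[0,7] = [7] − [0].
The 8×9 boundary matrix has rank 6 and Smith normal form diag(1,1,1,1,1,1).

The boundary map ∂_2: C_2 → C_1 maps a triangle to the signed sum of its edges. For instance
  ∂[1,3,6] = [3,6] − [1,6] + [1,3].
The resulting 9×1 matrix has rank 1, and its Smith normal form has invariant factors (1).

Now H_k = ker ∂_k / im ∂_{k+1}, so:

  H_0: rank C_0 − rank ∂_1 = 8 − 6 = 2, and the invariant factors of ∂_1 are all 1, so H_0 = Z^2.
  H_1: rank ker ∂_1 − rank ∂_2 = (9 − 6) − 1 = 2, and the invariant factors of ∂_2 are all 1, so H_1 = Z^2.
  H_2: rank ker ∂_2 − rank ∂_3 = (1 − 1) − 0 = 0, and there is no ∂_3, so H_2 = 0.

As a check, the Euler characteristic is 8 − 9 + 1 = 0, which agrees with 2 − 2 + 0 = 0.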